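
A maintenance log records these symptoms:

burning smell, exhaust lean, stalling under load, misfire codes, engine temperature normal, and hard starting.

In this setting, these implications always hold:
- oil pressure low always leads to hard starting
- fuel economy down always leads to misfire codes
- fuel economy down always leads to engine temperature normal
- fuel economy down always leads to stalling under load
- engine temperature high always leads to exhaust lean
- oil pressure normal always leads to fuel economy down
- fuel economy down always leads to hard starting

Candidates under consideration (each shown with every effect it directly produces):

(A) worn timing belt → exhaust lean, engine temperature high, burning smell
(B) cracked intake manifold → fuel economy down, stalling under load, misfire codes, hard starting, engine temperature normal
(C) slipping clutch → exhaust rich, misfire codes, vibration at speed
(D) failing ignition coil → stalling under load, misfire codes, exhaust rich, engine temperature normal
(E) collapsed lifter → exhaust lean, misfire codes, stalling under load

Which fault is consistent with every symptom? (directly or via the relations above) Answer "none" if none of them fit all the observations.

For each candidate, compare predicted effects to what was observed:
(A) worn timing belt — burning smell +; exhaust lean +; stalling under load -; misfire codes -; engine temperature normal -; hard starting -
(B) cracked intake manifold — burning smell -; exhaust lean -; stalling under load +; misfire codes +; engine temperature normal +; hard starting +
(C) slipping clutch — burning smell -; exhaust lean -; stalling under load -; misfire codes +; engine temperature normal -; hard starting -
(D) failing ignition coil — burning smell -; exhaust lean -; stalling under load +; misfire codes +; engine temperature normal +; hard starting -
(E) collapsed lifter — burning smell -; exhaust lean +; stalling under load +; misfire codes +; engine temperature normal -; hard starting -
None of the listed candidates fits everything.

none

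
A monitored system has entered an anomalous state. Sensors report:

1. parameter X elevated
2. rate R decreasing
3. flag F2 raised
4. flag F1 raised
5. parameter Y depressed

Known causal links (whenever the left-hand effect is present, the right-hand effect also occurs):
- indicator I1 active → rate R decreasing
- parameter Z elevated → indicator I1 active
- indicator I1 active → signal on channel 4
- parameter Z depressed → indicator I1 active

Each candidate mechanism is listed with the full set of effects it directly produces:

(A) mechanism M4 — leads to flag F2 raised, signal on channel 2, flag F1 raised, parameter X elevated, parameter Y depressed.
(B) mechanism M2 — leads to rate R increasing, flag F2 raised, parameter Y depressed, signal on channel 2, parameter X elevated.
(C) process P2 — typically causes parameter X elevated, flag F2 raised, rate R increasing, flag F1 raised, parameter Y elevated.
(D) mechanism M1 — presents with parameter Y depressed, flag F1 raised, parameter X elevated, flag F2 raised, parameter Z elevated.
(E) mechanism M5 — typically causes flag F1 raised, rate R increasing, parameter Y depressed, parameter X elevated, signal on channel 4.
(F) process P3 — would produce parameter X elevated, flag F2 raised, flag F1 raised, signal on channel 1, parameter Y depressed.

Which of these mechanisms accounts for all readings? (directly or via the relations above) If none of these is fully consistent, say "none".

Per-candidate check:
(A) mechanism M4 — parameter X elevated yes; rate R decreasing NO; flag F2 raised yes; flag F1 raised yes; parameter Y depressed yes
(B) mechanism M2 — fails on rate R decreasing, flag F1 raised (predicts rate R increasing, not rate R decreasing)
(C) process P2 — fails on rate R decreasing, parameter Y depressed (predicts rate R increasing, not rate R decreasing; predicts parameter Y elevated, not parameter Y depressed)
(D) mechanism M1 — accounts for every observation (rate R decreasing by parameter Z elevated → indicator I1 active → rate R decreasing)
(E) mechanism M5 — fails on rate R decreasing, flag F2 raised (predicts rate R increasing, not rate R decreasing)
(F) process P3 — does not account for rate R decreasing
Only (D) is consistent with every observation.

D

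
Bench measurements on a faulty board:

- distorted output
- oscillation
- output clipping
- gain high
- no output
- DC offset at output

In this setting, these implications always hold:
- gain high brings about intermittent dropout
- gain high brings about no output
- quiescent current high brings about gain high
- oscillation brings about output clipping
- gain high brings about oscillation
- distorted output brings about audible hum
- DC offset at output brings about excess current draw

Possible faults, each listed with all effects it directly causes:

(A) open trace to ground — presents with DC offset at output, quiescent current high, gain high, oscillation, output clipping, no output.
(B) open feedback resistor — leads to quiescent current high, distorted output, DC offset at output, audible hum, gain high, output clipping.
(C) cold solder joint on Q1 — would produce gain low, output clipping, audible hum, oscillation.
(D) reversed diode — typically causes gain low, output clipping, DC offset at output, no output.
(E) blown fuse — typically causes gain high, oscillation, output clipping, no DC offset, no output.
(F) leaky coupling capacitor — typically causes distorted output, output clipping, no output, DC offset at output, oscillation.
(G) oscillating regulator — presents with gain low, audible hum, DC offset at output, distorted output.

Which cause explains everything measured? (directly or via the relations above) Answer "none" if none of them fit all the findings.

B

For each candidate, compare predicted effects to what was observed:
(A) open trace to ground — distorted output NO; oscillation yes; output clipping yes; gain high yes; no output yes; DC offset at output yes
(B) open feedback resistor — distorted output yes; oscillation yes (by gain high → oscillation); output clipping yes; gain high yes; no output yes (by gain high → no output); DC offset at output yes
(C) cold solder joint on Q1 — fails on distorted output, gain high, no output, DC offset at output (predicts gain low, not gain high)
(D) reversed diode — distorted output NO; oscillation NO; output clipping yes; gain high NO; no output yes; DC offset at output yes
(E) blown fuse — distorted output NO; oscillation yes; output clipping yes; gain high yes; no output yes; DC offset at output NO
(F) leaky coupling capacitor — does not account for gain high
(G) oscillating regulator — distorted output yes; oscillation NO; output clipping NO; gain high NO; no output NO; DC offset at output yes
(B) alone accounts for all the evidence.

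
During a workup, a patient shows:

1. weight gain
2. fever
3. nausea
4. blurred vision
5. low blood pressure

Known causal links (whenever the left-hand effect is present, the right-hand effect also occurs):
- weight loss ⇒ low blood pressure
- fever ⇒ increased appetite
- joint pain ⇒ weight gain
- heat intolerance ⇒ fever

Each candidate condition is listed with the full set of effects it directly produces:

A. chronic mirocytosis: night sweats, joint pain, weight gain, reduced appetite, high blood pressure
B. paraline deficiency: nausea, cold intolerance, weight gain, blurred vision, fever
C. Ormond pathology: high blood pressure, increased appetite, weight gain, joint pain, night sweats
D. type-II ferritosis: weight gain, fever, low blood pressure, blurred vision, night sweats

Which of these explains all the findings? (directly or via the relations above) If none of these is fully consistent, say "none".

For each candidate, compare predicted effects to what was observed:
(A) chronic mirocytosis — weight gain ✓; fever ✗; nausea ✗; blurred vision ✗; low blood pressure ✗
(B) paraline deficiency — weight gain ✓; fever ✓; nausea ✓; blurred vision ✓; low blood pressure ✗
(C) Ormond pathology — fails on fever, nausea, blurred vision, low blood pressure (predicts high blood pressure, not low blood pressure)
(D) type-II ferritosis — weight gain ✓; fever ✓; nausea ✗; blurred vision ✓; low blood pressure ✓
No candidate is consistent with all observations.

none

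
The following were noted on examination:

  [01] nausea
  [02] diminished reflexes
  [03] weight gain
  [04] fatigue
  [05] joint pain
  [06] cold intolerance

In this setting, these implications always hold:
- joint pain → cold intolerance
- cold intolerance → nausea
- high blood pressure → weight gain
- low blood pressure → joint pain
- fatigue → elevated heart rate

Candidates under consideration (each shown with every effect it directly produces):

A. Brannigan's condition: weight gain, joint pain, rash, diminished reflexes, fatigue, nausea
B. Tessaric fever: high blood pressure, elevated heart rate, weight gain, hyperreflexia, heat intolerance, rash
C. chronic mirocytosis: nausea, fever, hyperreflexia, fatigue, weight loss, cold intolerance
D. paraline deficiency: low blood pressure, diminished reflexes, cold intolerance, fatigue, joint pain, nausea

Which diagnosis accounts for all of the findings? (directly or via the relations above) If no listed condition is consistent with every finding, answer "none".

A

For each candidate, compare predicted effects to what was observed:
(A) Brannigan's condition — accounts for every observation (cold intolerance via joint pain → cold intolerance)
(B) Tessaric fever — nausea -; diminished reflexes -; weight gain +; fatigue -; joint pain -; cold intolerance -
(C) chronic mirocytosis — fails on diminished reflexes, weight gain, joint pain (predicts hyperreflexia, not diminished reflexes; predicts weight loss, not weight gain)
(D) paraline deficiency — nausea +; diminished reflexes +; weight gain -; fatigue +; joint pain +; cold intolerance +
Only (A) is consistent with every observation.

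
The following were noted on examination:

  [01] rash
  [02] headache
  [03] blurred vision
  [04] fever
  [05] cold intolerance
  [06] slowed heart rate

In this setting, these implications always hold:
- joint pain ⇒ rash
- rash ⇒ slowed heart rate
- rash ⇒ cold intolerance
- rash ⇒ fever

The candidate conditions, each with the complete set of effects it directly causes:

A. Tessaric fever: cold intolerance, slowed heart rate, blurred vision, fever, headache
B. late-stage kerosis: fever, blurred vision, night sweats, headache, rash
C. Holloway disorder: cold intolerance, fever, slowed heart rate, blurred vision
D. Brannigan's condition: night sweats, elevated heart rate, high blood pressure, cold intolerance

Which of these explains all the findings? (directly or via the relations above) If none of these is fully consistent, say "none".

B

Checking each candidate against the observations:
(A) Tessaric fever — rash NO; headache yes; blurred vision yes; fever yes; cold intolerance yes; slowed heart rate yes
(B) late-stage kerosis — accounts for every observation (cold intolerance through rash → cold intolerance)
(C) Holloway disorder — rash NO; headache NO; blurred vision yes; fever yes; cold intolerance yes; slowed heart rate yes
(D) Brannigan's condition — rash NO; headache NO; blurred vision NO; fever NO; cold intolerance yes; slowed heart rate NO
(B) alone accounts for all the evidence.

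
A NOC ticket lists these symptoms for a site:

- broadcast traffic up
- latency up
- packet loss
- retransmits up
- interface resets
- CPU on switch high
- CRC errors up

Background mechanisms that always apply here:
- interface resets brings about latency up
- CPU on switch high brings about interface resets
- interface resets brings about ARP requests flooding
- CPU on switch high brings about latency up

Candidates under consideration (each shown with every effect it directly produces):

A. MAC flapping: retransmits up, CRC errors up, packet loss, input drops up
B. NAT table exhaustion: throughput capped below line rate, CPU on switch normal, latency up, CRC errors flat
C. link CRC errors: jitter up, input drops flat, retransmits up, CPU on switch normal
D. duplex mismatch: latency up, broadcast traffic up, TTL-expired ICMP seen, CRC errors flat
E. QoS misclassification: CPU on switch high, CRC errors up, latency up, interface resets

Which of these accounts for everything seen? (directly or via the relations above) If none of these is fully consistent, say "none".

Checking each candidate against the observations:
(A) MAC flapping — broadcast traffic up -; latency up -; packet loss +; retransmits up +; interface resets -; CPU on switch high -; CRC errors up +
(B) NAT table exhaustion — fails on broadcast traffic up, packet loss, retransmits up, interface resets, CPU on switch high, CRC errors up (predicts CPU on switch normal, not CPU on switch high; predicts CRC errors flat, not CRC errors up)
(C) link CRC errors — fails on broadcast traffic up, latency up, packet loss, interface resets, CPU on switch high, CRC errors up (predicts CPU on switch normal, not CPU on switch high)
(D) duplex mismatch — broadcast traffic up +; latency up +; packet loss -; retransmits up -; interface resets -; CPU on switch high -; CRC errors up -
(E) QoS misclassification — broadcast traffic up -; latency up +; packet loss -; retransmits up -; interface resets +; CPU on switch high +; CRC errors up +
None of the listed candidates fits everything.

none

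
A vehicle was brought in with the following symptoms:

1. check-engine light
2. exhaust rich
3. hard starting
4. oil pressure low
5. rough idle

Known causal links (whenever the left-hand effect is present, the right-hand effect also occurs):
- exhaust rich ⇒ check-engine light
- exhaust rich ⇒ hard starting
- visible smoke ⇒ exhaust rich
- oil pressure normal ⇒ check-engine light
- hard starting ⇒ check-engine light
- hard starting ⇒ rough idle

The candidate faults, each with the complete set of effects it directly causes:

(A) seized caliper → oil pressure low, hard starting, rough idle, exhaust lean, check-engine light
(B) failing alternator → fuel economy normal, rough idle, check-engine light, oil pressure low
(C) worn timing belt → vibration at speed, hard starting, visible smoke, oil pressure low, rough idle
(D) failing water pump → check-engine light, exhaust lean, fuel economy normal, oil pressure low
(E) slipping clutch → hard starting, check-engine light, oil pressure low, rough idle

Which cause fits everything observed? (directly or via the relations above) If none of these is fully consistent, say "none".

C

Testing each hypothesis:
(A) seized caliper — check-engine light yes; exhaust rich NO; hard starting yes; oil pressure low yes; rough idle yes
(B) failing alternator — check-engine light yes; exhaust rich NO; hard starting NO; oil pressure low yes; rough idle yes
(C) worn timing belt — check-engine light yes (by hard starting → check-engine light); exhaust rich yes (by visible smoke → exhaust rich); hard starting yes; oil pressure low yes; rough idle yes
(D) failing water pump — check-engine light yes; exhaust rich NO; hard starting NO; oil pressure low yes; rough idle NO
(E) slipping clutch — check-engine light yes; exhaust rich NO; hard starting yes; oil pressure low yes; rough idle yes
(C) is the only candidate with no mismatches.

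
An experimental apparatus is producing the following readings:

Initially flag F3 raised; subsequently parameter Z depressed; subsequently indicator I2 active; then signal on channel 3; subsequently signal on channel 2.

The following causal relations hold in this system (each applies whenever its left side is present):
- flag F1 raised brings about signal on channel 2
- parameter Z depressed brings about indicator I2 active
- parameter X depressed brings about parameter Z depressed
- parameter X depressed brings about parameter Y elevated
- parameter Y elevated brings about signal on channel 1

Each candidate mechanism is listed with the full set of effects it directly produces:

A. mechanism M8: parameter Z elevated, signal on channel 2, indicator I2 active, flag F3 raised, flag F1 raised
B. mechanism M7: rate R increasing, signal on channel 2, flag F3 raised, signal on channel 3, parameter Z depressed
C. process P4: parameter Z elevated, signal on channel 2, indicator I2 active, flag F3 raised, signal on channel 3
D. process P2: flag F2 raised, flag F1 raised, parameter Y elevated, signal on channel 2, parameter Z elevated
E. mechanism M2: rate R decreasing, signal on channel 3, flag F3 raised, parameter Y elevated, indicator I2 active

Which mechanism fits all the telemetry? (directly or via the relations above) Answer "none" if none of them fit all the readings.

B

For each candidate, compare predicted effects to what was observed:
(A) mechanism M8 — fails on parameter Z depressed, signal on channel 3 (predicts parameter Z elevated, not parameter Z depressed)
(B) mechanism M7 — flag F3 raised yes; parameter Z depressed yes; indicator I2 active yes (through parameter Z depressed → indicator I2 active); signal on channel 3 yes; signal on channel 2 yes
(C) process P4 — flag F3 raised yes; parameter Z depressed NO; indicator I2 active yes; signal on channel 3 yes; signal on channel 2 yes
(D) process P2 — fails on flag F3 raised, parameter Z depressed, indicator I2 active, signal on channel 3 (predicts parameter Z elevated, not parameter Z depressed)
(E) mechanism M2 — flag F3 raised yes; parameter Z depressed NO; indicator I2 active yes; signal on channel 3 yes; signal on channel 2 NO
(B) alone accounts for all the evidence.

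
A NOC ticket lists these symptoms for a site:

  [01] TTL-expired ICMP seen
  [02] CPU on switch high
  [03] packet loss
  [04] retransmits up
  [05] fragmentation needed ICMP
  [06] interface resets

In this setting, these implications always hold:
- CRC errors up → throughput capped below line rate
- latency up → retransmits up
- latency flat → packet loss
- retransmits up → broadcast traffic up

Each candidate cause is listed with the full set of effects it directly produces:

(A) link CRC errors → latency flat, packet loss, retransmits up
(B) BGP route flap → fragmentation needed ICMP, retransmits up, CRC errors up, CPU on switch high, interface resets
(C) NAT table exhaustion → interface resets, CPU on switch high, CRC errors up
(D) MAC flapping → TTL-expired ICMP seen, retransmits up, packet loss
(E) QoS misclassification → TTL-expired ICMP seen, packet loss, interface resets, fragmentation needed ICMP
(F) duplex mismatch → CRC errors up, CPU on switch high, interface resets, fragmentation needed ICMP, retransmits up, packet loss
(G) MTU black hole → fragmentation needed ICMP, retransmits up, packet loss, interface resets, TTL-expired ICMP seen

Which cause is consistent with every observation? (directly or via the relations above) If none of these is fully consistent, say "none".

Checking each candidate against the observations:
(A) link CRC errors — TTL-expired ICMP seen -; CPU on switch high -; packet loss +; retransmits up +; fragmentation needed ICMP -; interface resets -
(B) BGP route flap — does not account for TTL-expired ICMP seen, packet loss
(C) NAT table exhaustion — does not account for TTL-expired ICMP seen, packet loss, retransmits up, fragmentation needed ICMP
(D) MAC flapping — TTL-expired ICMP seen +; CPU on switch high -; packet loss +; retransmits up +; fragmentation needed ICMP -; interface resets -
(E) QoS misclassification — does not account for CPU on switch high, retransmits up
(F) duplex mismatch — TTL-expired ICMP seen -; CPU on switch high +; packet loss +; retransmits up +; fragmentation needed ICMP +; interface resets +
(G) MTU black hole — TTL-expired ICMP seen +; CPU on switch high -; packet loss +; retransmits up +; fragmentation needed ICMP +; interface resets +
No candidate is consistent with all observations.

none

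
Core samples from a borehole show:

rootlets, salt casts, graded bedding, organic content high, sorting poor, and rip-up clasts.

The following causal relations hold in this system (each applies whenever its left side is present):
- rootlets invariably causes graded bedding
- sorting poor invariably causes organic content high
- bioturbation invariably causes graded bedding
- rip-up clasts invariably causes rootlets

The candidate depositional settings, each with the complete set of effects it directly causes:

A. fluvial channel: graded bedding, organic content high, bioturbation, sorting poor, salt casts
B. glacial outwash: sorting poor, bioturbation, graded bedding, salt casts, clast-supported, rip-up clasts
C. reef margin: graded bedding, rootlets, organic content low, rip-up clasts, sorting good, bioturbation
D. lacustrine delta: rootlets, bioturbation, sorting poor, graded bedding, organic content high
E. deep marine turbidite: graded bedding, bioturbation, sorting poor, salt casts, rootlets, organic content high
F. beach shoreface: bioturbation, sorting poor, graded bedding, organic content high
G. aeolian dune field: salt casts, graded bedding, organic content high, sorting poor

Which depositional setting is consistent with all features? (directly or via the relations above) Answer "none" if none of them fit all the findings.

Per-candidate check:
(A) fluvial channel — rootlets ✗; salt casts ✓; graded bedding ✓; organic content high ✓; sorting poor ✓; rip-up clasts ✗
(B) glacial outwash — rootlets ✓ (via rip-up clasts → rootlets); salt casts ✓; graded bedding ✓; organic content high ✓ (via sorting poor → organic content high); sorting poor ✓; rip-up clasts ✓
(C) reef margin — rootlets ✓; salt casts ✗; graded bedding ✓; organic content high ✗; sorting poor ✗; rip-up clasts ✓
(D) lacustrine delta — does not account for salt casts, rip-up clasts
(E) deep marine turbidite — does not account for rip-up clasts
(F) beach shoreface — rootlets ✗; salt casts ✗; graded bedding ✓; organic content high ✓; sorting poor ✓; rip-up clasts ✗
(G) aeolian dune field — rootlets ✗; salt casts ✓; graded bedding ✓; organic content high ✓; sorting poor ✓; rip-up clasts ✗
Only (B) is consistent with every observation.

B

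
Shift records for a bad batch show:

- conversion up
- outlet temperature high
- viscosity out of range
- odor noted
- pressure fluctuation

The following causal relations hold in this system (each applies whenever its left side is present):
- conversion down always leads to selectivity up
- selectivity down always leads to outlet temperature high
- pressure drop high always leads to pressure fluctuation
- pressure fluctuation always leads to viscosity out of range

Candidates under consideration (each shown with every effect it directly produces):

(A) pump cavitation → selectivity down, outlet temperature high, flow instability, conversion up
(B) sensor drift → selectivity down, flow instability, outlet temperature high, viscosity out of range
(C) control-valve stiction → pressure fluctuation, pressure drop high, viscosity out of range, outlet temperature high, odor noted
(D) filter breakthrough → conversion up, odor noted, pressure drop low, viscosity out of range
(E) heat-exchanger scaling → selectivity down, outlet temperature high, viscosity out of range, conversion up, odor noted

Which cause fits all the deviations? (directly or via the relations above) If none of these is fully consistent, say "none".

none

Testing each hypothesis:
(A) pump cavitation — does not account for viscosity out of range, odor noted, pressure fluctuation
(B) sensor drift — does not account for conversion up, odor noted, pressure fluctuation
(C) control-valve stiction — does not account for conversion up
(D) filter breakthrough — does not account for outlet temperature high, pressure fluctuation
(E) heat-exchanger scaling — does not account for pressure fluctuation
No candidate is consistent with all observations.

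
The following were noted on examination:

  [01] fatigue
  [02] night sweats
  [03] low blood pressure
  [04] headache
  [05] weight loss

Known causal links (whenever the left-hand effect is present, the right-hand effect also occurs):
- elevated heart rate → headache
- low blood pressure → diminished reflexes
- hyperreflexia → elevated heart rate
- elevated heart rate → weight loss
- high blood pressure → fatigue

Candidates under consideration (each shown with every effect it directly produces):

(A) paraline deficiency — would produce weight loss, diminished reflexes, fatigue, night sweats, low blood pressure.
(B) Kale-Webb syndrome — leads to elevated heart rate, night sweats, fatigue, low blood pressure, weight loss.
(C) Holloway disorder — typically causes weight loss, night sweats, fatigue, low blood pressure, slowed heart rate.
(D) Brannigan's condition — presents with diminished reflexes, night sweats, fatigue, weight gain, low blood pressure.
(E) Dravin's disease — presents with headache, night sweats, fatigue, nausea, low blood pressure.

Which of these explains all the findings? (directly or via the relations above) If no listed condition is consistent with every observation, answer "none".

Checking each candidate against the observations:
(A) paraline deficiency — fatigue match; night sweats match; low blood pressure match; headache miss; weight loss match
(B) Kale-Webb syndrome — accounts for every observation (headache through elevated heart rate → headache)
(C) Holloway disorder — fatigue match; night sweats match; low blood pressure match; headache miss; weight loss match
(D) Brannigan's condition — fails on headache, weight loss (predicts weight gain, not weight loss)
(E) Dravin's disease — fatigue match; night sweats match; low blood pressure match; headache match; weight loss miss
(B) is the only candidate with no mismatches.

B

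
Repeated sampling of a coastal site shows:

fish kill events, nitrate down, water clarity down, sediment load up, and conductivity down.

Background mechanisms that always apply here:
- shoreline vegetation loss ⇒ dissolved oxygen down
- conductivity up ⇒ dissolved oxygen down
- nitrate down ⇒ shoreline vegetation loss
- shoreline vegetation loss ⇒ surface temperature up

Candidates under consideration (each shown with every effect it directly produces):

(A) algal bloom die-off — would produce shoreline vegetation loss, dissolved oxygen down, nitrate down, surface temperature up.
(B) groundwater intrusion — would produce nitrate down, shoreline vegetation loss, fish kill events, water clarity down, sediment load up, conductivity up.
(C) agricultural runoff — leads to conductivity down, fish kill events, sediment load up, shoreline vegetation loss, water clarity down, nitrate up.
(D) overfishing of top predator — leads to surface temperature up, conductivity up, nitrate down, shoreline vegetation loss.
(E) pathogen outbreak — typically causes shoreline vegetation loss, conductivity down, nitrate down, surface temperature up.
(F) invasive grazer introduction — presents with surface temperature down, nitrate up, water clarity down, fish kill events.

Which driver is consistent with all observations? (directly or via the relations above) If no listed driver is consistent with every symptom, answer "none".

For each candidate, compare predicted effects to what was observed:
(A) algal bloom die-off — does not account for fish kill events, water clarity down, sediment load up, conductivity down
(B) groundwater intrusion — fish kill events match; nitrate down match; water clarity down match; sediment load up match; conductivity down miss
(C) agricultural runoff — fails on nitrate down (predicts nitrate up, not nitrate down)
(D) overfishing of top predator — fish kill events miss; nitrate down match; water clarity down miss; sediment load up miss; conductivity down miss
(E) pathogen outbreak — does not account for fish kill events, water clarity down, sediment load up
(F) invasive grazer introduction — fails on nitrate down, sediment load up, conductivity down (predicts nitrate up, not nitrate down)
None of the listed candidates fits everything.

none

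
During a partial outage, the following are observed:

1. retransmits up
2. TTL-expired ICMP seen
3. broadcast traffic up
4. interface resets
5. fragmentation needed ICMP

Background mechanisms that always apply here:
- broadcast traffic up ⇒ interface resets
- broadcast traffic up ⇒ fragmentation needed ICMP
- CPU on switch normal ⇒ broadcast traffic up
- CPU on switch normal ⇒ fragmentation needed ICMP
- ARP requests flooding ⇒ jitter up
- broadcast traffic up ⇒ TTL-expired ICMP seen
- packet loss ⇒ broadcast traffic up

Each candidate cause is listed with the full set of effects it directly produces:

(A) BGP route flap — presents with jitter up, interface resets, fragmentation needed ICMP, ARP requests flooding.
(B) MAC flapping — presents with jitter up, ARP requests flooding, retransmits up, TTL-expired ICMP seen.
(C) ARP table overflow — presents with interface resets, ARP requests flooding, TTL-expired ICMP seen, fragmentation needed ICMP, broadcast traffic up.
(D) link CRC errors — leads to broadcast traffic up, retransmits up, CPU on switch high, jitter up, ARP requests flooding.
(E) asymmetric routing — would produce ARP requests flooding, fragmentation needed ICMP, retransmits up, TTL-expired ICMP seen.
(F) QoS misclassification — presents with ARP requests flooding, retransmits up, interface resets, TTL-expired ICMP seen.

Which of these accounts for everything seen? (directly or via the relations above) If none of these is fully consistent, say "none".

D

For each candidate, compare predicted effects to what was observed:
(A) BGP route flap — does not account for retransmits up, TTL-expired ICMP seen, broadcast traffic up
(B) MAC flapping — retransmits up ✓; TTL-expired ICMP seen ✓; broadcast traffic up ✗; interface resets ✗; fragmentation needed ICMP ✗
(C) ARP table overflow — does not account for retransmits up
(D) link CRC errors — retransmits up ✓; TTL-expired ICMP seen ✓ (by broadcast traffic up → TTL-expired ICMP seen); broadcast traffic up ✓; interface resets ✓ (by broadcast traffic up → interface resets); fragmentation needed ICMP ✓ (by broadcast traffic up → fragmentation needed ICMP)
(E) asymmetric routing — retransmits up ✓; TTL-expired ICMP seen ✓; broadcast traffic up ✗; interface resets ✗; fragmentation needed ICMP ✓
(F) QoS misclassification — retransmits up ✓; TTL-expired ICMP seen ✓; broadcast traffic up ✗; interface resets ✓; fragmentation needed ICMP ✗
(D) alone accounts for all the evidence.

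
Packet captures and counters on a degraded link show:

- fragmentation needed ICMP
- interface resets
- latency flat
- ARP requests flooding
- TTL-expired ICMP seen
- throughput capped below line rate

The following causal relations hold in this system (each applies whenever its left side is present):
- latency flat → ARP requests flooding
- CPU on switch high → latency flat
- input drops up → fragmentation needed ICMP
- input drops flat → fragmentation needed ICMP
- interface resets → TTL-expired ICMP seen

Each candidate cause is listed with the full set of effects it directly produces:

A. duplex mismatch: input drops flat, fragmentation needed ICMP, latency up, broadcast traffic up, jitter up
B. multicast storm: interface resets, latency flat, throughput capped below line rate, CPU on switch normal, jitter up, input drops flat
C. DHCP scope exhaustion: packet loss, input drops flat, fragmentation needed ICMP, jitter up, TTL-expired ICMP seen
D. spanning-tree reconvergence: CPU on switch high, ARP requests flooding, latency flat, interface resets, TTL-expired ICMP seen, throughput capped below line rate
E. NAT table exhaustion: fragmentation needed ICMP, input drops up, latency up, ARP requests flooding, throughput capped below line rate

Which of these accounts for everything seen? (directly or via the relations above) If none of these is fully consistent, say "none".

B

For each candidate, compare predicted effects to what was observed:
(A) duplex mismatch — fragmentation needed ICMP ✓; interface resets ✗; latency flat ✗; ARP requests flooding ✗; TTL-expired ICMP seen ✗; throughput capped below line rate ✗
(B) multicast storm — fragmentation needed ICMP ✓ (via input drops flat → fragmentation needed ICMP); interface resets ✓; latency flat ✓; ARP requests flooding ✓ (via latency flat → ARP requests flooding); TTL-expired ICMP seen ✓ (via interface resets → TTL-expired ICMP seen); throughput capped below line rate ✓
(C) DHCP scope exhaustion — does not account for interface resets, latency flat, ARP requests flooding, throughput capped below line rate
(D) spanning-tree reconvergence — fragmentation needed ICMP ✗; interface resets ✓; latency flat ✓; ARP requests flooding ✓; TTL-expired ICMP seen ✓; throughput capped below line rate ✓
(E) NAT table exhaustion — fragmentation needed ICMP ✓; interface resets ✗; latency flat ✗; ARP requests flooding ✓; TTL-expired ICMP seen ✗; throughput capped below line rate ✓
(B) alone accounts for all the evidence.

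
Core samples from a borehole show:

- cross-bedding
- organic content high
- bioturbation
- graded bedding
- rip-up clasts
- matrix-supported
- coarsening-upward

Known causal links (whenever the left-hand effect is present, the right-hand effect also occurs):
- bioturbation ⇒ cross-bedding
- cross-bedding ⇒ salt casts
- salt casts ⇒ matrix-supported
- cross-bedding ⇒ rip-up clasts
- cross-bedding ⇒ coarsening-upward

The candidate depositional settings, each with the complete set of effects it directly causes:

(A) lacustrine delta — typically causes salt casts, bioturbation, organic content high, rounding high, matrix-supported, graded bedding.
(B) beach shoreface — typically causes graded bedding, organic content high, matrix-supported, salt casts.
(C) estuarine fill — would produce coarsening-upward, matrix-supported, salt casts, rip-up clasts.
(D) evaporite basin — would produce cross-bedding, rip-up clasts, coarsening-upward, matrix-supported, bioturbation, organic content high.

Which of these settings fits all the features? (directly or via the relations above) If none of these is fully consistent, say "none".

Per-candidate check:
(A) lacustrine delta — cross-bedding match (by bioturbation → cross-bedding); organic content high match; bioturbation match; graded bedding match; rip-up clasts match (by bioturbation → cross-bedding → rip-up clasts); matrix-supported match; coarsening-upward match (by bioturbation → cross-bedding → coarsening-upward)
(B) beach shoreface — does not account for cross-bedding, bioturbation, rip-up clasts, coarsening-upward
(C) estuarine fill — does not account for cross-bedding, organic content high, bioturbation, graded bedding
(D) evaporite basin — cross-bedding match; organic content high match; bioturbation match; graded bedding miss; rip-up clasts match; matrix-supported match; coarsening-upward match
Only (A) is consistent with every observation.

A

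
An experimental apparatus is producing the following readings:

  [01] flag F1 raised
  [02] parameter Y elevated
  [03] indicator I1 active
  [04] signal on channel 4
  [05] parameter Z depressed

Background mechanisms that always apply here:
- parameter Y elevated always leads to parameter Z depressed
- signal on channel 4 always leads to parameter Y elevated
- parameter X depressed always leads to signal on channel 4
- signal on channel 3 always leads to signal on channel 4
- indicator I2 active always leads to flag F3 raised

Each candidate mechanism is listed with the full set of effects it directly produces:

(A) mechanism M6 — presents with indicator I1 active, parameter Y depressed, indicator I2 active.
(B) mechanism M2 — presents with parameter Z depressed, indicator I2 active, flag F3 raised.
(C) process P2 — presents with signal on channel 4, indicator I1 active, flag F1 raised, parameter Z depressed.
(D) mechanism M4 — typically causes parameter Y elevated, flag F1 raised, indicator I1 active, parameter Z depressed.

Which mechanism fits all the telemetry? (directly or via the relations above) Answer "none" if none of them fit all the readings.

C

For each candidate, compare predicted effects to what was observed:
(A) mechanism M6 — flag F1 raised miss; parameter Y elevated miss; indicator I1 active match; signal on channel 4 miss; parameter Z depressed miss
(B) mechanism M2 — does not account for flag F1 raised, parameter Y elevated, indicator I1 active, signal on channel 4
(C) process P2 — accounts for every observation (parameter Y elevated via signal on channel 4 → parameter Y elevated)
(D) mechanism M4 — does not account for signal on channel 4
Only (C) is consistent with every observation.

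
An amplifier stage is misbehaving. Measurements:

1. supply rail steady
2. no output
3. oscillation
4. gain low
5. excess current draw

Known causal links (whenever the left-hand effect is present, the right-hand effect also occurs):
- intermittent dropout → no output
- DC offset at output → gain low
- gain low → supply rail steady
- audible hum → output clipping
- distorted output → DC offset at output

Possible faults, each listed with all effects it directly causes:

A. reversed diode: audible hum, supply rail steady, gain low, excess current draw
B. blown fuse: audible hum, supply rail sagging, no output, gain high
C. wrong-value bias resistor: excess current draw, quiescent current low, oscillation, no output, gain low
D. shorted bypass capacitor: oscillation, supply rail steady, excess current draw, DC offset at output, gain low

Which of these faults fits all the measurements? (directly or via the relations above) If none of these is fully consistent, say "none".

C

Checking each candidate against the observations:
(A) reversed diode — supply rail steady yes; no output NO; oscillation NO; gain low yes; excess current draw yes
(B) blown fuse — supply rail steady NO; no output yes; oscillation NO; gain low NO; excess current draw NO
(C) wrong-value bias resistor — accounts for every observation (supply rail steady by gain low → supply rail steady)
(D) shorted bypass capacitor — does not account for no output
(C) is the only candidate with no mismatches.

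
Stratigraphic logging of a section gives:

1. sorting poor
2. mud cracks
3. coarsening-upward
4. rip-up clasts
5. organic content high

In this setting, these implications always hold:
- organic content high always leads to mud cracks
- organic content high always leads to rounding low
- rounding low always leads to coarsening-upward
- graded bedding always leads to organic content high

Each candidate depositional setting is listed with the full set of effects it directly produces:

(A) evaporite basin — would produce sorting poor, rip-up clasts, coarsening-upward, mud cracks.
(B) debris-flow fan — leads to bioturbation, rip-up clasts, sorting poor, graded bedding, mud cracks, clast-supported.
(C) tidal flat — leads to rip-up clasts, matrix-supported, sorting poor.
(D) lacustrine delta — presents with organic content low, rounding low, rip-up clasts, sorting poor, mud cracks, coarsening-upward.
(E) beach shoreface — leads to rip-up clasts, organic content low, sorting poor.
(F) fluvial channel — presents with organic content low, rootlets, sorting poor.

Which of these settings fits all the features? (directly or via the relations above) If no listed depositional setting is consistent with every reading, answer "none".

Per-candidate check:
(A) evaporite basin — does not account for organic content high
(B) debris-flow fan — sorting poor +; mud cracks +; coarsening-upward + (through graded bedding → organic content high → rounding low → coarsening-upward); rip-up clasts +; organic content high + (through graded bedding → organic content high)
(C) tidal flat — sorting poor +; mud cracks -; coarsening-upward -; rip-up clasts +; organic content high -
(D) lacustrine delta — sorting poor +; mud cracks +; coarsening-upward +; rip-up clasts +; organic content high -
(E) beach shoreface — sorting poor +; mud cracks -; coarsening-upward -; rip-up clasts +; organic content high -
(F) fluvial channel — sorting poor +; mud cracks -; coarsening-upward -; rip-up clasts -; organic content high -
(B) is the only candidate with no mismatches.

B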